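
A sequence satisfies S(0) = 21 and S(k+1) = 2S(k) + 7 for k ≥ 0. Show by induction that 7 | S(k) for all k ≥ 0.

Base case: S(0) = 21 = 7·3, so 7 | S(0).
Assume 7 | S(r), so S(r) = 7t for some integer t.
Then S(r+1) = 2S(r) + 7 = 2·(7t) + 7 = 7(2t + 1), so 7 | S(r+1).
Hence 7 | S(k) for every k ≥ 0, by induction.

7 | S(k)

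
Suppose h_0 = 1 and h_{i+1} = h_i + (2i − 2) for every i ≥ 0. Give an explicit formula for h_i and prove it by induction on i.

Claim: h_i = i^2 − 3i + 1.

Base case: h_0 = 1, and 0^2 − 3·0 + 1 = 1.
Assume h_j = j^2 − 3j + 1.
Then h_{j+1} = h_j + (2j − 2) = (j^2 − 3j + 1) + (2j − 2) = j^2 − j − 1,
and (j+1)^2 − 3·(j+1) + 1 = j^2 − j − 1.
By induction, h_i = i^2 − 3i + 1 for all i ≥ 0.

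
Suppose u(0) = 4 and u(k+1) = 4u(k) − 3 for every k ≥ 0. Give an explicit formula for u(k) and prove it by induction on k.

Claim: u(k) = 3·4^k + 1.

Base case: u(0) = 4, and 3·4^0 + 1 = 3 + 1 = 4.
Assume u(r) = 3·4^r + 1 for some r ≥ 0.
Then u(r+1) = 4u(r) − 3 = 4·(3·4^r + 1) − 3 = 12·4^r + 4 − 3 = 3·4^{r+1} + 1.
So the formula holds for r+1, and by induction u(k) = 3·4^k + 1 for all k ≥ 0.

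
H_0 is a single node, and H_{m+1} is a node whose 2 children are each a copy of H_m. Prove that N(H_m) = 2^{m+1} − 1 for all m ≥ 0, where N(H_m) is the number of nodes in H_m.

Base case: N(H_0) = 1, and 2^{0+1} − 1 = 1.
Assume N(H_k) = 2^{k+1} − 1.
Then N(H_{k+1}) = 1 + 2N(H_k) = 1 + 2(2^{k+1} − 1) = 2^{k+2} − 2 + 1 = 2^{k+2} − 1.
This completes the inductive step, so N(H_m) = 2^{m+1} − 1 for all m ≥ 0.

N(H_m) = 2^{m+1} − 1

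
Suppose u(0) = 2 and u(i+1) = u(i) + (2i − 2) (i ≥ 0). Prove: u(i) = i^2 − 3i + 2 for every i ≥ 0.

Base case: u(0) = 2, and 0^2 − 3·0 + 2 = 2.
Assume u(r) = r^2 − 3r + 2.
Then u(r+1) = u(r) + (2r − 2) = (r^2 − 3r + 2) + (2r − 2) = r^2 − r,
and (r+1)^2 − 3·(r+1) + 2 = r^2 − r.
This completes the inductive step, so u(i) = i^2 − 3i + 2 for all i ≥ 0.

u(i) = i^2 − 3i + 2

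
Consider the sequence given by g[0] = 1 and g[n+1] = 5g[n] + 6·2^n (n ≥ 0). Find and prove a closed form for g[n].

Claim: g[n] = 3·5^n − 2·2^n.

Base case: g[0] = 1, and 3·5^0 − 2·2^0 = 3 − 2 = 1.
Assume g[k] = 3·5^k − 2·2^k for some k ≥ 0.
Then g[k+1] = 5g[k] + 6·2^k = 5·(3·5^k − 2·2^k) + 6·2^k = 3·5^{k+1} − 10·2^k + 6·2^k = 3·5^{k+1} − 4·2^k = 3·5^{k+1} − 2·2^{k+1}.
By induction, g[n] = 3·5^n − 2·2^n for all n ≥ 0.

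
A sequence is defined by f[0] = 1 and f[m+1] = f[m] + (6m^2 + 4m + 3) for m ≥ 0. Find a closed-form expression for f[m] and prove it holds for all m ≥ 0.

Claim: f[m] = 2m^3 − m^2 + 2m + 1.

Base case: f[0] = 1, and 2·0^3 − 0^2 + 2·0 + 1 = 1.
Assume f[k] = 2k^3 − k^2 + 2k + 1.
Then f[k+1] = f[k] + (6k^2 + 4k + 3) = (2k^3 − k^2 + 2k + 1) + (6k^2 + 4k + 3) = 2k^3 + 5k^2 + 6k + 4,
and 2·(k+1)^3 − (k+1)^2 + 2·(k+1) + 1 = 2k^3 + 5k^2 + 6k + 4.
This completes the inductive step, so f[m] = 2m^3 − m^2 + 2m + 1 for all m ≥ 0.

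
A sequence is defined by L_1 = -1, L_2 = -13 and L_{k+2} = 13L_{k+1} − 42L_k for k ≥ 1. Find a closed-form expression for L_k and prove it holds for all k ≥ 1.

Claim: L_k = 6^k − 7^k.

Base cases: L_1 = -1 and 6^1 − 7^1 = -1; L_2 = -13 and 6^2 − 7^2 = -13.
Assume L_j = 6^j − 7^j for all 1 ≤ j ≤ m, where m ≥ 2.
Then L_{m+1} = 13L_m − 42L_{m−1} = 13·(6^m − 7^m) − 42·(6^{m−1} − 7^{m−1}) = (13·6 − 42)6^{m−1} − (13·7 − 42)7^{m−1} = 36·6^{m−1} − 49·7^{m−1} = 6^{m+1} − 7^{m+1}.
Hence L_k = 6^k − 7^k for every k ≥ 1, by strong induction.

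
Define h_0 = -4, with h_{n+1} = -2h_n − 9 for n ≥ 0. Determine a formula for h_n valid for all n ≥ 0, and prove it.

Claim: h_n = -(-2)^n − 3.

Base case: h_0 = -4, and -(-2)^0 − 3 = -1 − 3 = -4.
Assume h_j = -(-2)^j − 3 for some j ≥ 0.
Then h_{j+1} = -2h_j − 9 = -2·(-(-2)^j − 3) − 9 = 2·(-2)^j + 6 − 9 = -(-2)^{j+1} − 3.
Hence h_n = -(-2)^n − 3 for every n ≥ 0, by induction.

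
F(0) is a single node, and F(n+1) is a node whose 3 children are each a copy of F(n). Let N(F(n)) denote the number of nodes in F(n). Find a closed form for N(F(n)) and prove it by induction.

Claim: N(F(n)) = (3^{n+1} − 1)/2.

Base case: N(F(0)) = 1, and (3^{0+1} − 1)/2 = 1.
Assume N(F(r)) = (3^{r+1} − 1)/2.
Then N(F(r+1)) = 1 + 3N(F(r)) = 1 + 3·(3^{r+1} − 1)/2 = 1 + (3^{r+2} − 3)/2 = (2 + 3^{r+2} − 3)/2 = (3^{r+2} − 1)/2.
This completes the inductive step, so N(F(n)) = (3^{n+1} − 1)/2 for all n ≥ 0.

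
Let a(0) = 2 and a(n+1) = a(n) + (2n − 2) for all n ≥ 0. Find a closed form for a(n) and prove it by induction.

Claim: a(n) = n^2 − 3n + 2.

Base case: a(0) = 2, and 0^2 − 3·0 + 2 = 2.
Assume a(m) = m^2 − 3m + 2.
Then a(m+1) = a(m) + (2m − 2) = (m^2 − 3m + 2) + (2m − 2) = m^2 − m,
and (m+1)^2 − 3·(m+1) + 2 = m^2 − m.
By induction, a(n) = n^2 − 3n + 2 for all n ≥ 0.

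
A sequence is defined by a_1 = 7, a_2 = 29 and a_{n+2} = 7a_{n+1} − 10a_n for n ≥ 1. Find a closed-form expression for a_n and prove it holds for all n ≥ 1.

Claim: a_n = 5^n + 2^n.

Base cases: a_1 = 7 and 5^1 + 2^1 = 7; a_2 = 29 and 5^2 + 2^2 = 29.
Assume a_j = 5^j + 2^j for all 1 ≤ j ≤ m, where m ≥ 2.
Then a_{m+1} = 7a_m − 10a_{m−1} = 7·(5^m + 2^m) − 10·(5^{m−1} + 2^{m−1}) = (7·5 − 10)5^{m−1} + (7·2 − 10)2^{m−1} = 25·5^{m−1} + 4·2^{m−1} = 5^{m+1} + 2^{m+1}.
By strong induction, a_n = 5^n + 2^n for all n ≥ 1.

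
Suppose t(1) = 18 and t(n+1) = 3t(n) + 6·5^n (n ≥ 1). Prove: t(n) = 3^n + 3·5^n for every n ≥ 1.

Base case: t(1) = 18, and 3^1 + 3·5^1 = 3 + 15 = 18.
Assume t(r) = 3^r + 3·5^r for some r ≥ 1.
Then t(r+1) = 3t(r) + 6·5^r = 3·(3^r + 3·5^r) + 6·5^r = 3^{r+1} + 9·5^r + 6·5^r = 3^{r+1} + 15·5^r = 3^{r+1} + 3·5^{r+1}.
So the formula holds for r+1, and by induction t(n) = 3^n + 3·5^n for all n ≥ 1.

t(n) = 3^n + 3·5^n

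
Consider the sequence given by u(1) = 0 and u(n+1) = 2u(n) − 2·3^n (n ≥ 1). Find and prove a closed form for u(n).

Claim: u(n) = 3·2^n − 2·3^n.

Base case: u(1) = 0, and 3·2^1 − 2·3^1 = 6 − 6 = 0.
Assume u(k) = 3·2^k − 2·3^k for some k ≥ 1.
Then u(k+1) = 2u(k) − 2·3^k = 2·(3·2^k − 2·3^k) − 2·3^k = 3·2^{k+1} − 4·3^k − 2·3^k = 3·2^{k+1} − 6·3^k = 3·2^{k+1} − 2·3^{k+1}.
Hence u(n) = 3·2^n − 2·3^n for every n ≥ 1, by induction.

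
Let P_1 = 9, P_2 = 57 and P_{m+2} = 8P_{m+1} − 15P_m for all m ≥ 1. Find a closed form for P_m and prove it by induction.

Claim: P_m = 3·5^m − 2·3^m.

Base cases: P_1 = 9 and 3·5^1 − 2·3^1 = 9; P_2 = 57 and 3·5^2 − 2·3^2 = 57.
Assume P_i = 3·5^i − 2·3^i for all 1 ≤ i ≤ j, where j ≥ 2.
Then P_{j+1} = 8P_j − 15P_{j−1} = 8·(3·5^j − 2·3^j) − 15·(3·5^{j−1} − 2·3^{j−1}) = 3·(8·5 − 15)5^{j−1} − 2·(8·3 − 15)3^{j−1} = 75·5^{j−1} − 18·3^{j−1} = 3·5^{j+1} − 2·3^{j+1}.
Hence P_m = 3·5^m − 2·3^m for every m ≥ 1, by strong induction.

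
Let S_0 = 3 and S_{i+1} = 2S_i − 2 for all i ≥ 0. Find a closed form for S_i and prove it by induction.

Claim: S_i = 2^i + 2.

Base case: S_0 = 3, and 2^0 + 2 = 1 + 2 = 3.
Assume S_k = 2^k + 2 for some k ≥ 0.
Then S_{k+1} = 2S_k − 2 = 2·(2^k + 2) − 2 = 2^{k+1} + 4 − 2 = 2^{k+1} + 2.
Hence S_i = 2^i + 2 for every i ≥ 0, by induction.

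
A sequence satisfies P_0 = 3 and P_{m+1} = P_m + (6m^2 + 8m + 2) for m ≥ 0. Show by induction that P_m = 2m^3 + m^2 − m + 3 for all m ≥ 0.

Base case: P_0 = 3, and 2·0^3 + 0^2 − 0 + 3 = 3.
Assume P_j = 2j^3 + j^2 − j + 3.
Then P_{j+1} = P_j + (6j^2 + 8j + 2) = (2j^3 + j^2 − j + 3) + (6j^2 + 8j + 2) = 2j^3 + 7j^2 + 7j + 5,
and 2·(j+1)^3 + (j+1)^2 − (j+1) + 3 = 2j^3 + 7j^2 + 7j + 5.
By induction, P_m = 2m^3 + m^2 − m + 3 for all m ≥ 0.

P_m = 2m^3 + m^2 − m + 3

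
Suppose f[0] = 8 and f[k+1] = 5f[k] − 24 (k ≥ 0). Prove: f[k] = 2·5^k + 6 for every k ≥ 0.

Base case: f[0] = 8, and 2·5^0 + 6 = 2 + 6 = 8.
Assume f[r] = 2·5^r + 6 for some r ≥ 0.
Then f[r+1] = 5f[r] − 24 = 5·(2·5^r + 6) − 24 = 10·5^r + 30 − 24 = 2·5^{r+1} + 6.
Hence f[k] = 2·5^k + 6 for every k ≥ 0, by induction.

f[k] = 2·5^k + 6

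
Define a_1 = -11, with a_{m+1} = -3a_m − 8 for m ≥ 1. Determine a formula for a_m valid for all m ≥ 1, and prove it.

Claim: a_m = 3·(-3)^m − 2.

Base case: a_1 = -11, and 3·(-3)^1 − 2 = -9 − 2 = -11.
Assume a_k = 3·(-3)^k − 2 for some k ≥ 1.
Then a_{k+1} = -3a_k − 8 = -3·(3·(-3)^k − 2) − 8 = -9·(-3)^k + 6 − 8 = 3·(-3)^{k+1} − 2.
This completes the inductive step, so a_m = 3·(-3)^m − 2 for all m ≥ 1.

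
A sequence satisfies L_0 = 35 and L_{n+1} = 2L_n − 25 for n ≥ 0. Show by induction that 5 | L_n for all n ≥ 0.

Base case: L_0 = 35 = 5·7, so 5 | L_0.
Assume 5 | L_r, so L_r = 5t for some integer t.
Then L_{r+1} = 2L_r − 25 = 2·(5t) − 25 = 5(2t − 5), so 5 | L_{r+1}.
Hence 5 | L_n for every n ≥ 0, by induction.

5 | L_n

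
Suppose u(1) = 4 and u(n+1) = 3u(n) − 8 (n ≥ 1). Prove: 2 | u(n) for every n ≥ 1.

Base case: u(1) = 4 = 2·2, so 2 | u(1).
Assume 2 | u(m), so u(m) = 2t for some integer t.
Then u(m+1) = 3u(m) − 8 = 3·(2t) − 8 = 2(3t − 4), so 2 | u(m+1).
This completes the inductive step, so 2 | u(n) for all n ≥ 1.

2 | u(n)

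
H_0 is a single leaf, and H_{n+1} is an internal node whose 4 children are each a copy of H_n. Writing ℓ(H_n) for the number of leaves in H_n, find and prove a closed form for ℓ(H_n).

Claim: ℓ(H_n) = 4^n.

Base case: ℓ(H_0) = 1, and 4^0 = 1.
Assume ℓ(H_k) = 4^k.
Then ℓ(H_{k+1}) = 4·ℓ(H_k) = 4·4^k = 4^{k+1}.
So the formula holds for k+1, and by induction ℓ(H_n) = 4^n for all n ≥ 0.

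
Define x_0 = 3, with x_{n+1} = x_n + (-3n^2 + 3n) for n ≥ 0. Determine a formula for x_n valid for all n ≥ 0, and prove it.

Claim: x_n = -n^3 + 3n^2 − 2n + 3.

Base case: x_0 = 3, and -0^3 + 3·0^2 − 2·0 + 3 = 3.
Assume x_r = -r^3 + 3r^2 − 2r + 3.
Then x_{r+1} = x_r + (-3r^2 + 3r) = (-r^3 + 3r^2 − 2r + 3) + (-3r^2 + 3r) = -r^3 + r + 3,
and -(r+1)^3 + 3·(r+1)^2 − 2·(r+1) + 3 = -r^3 + r + 3.
This completes the inductive step, so x_n = -n^3 + 3n^2 − 2n + 3 for all n ≥ 0.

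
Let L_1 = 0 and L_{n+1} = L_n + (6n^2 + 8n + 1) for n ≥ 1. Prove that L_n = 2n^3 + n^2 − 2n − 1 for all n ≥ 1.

Base case: L_1 = 0, and 2·1^3 + 1^2 − 2·1 − 1 = 0.
Assume L_r = 2r^3 + r^2 − 2r − 1.
Then L_{r+1} = L_r + (6r^2 + 8r + 1) = (2r^3 + r^2 − 2r − 1) + (6r^2 + 8r + 1) = 2r^3 + 7r^2 + 6r,
and 2·(r+1)^3 + (r+1)^2 − 2·(r+1) − 1 = 2r^3 + 7r^2 + 6r.
This completes the inductive step, so L_n = 2n^3 + n^2 − 2n − 1 for all n ≥ 1.

L_n = 2n^3 + n^2 − 2n − 1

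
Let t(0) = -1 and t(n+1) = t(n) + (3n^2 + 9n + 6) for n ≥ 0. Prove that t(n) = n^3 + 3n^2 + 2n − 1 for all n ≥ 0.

Base case: t(0) = -1, and 0^3 + 3·0^2 + 2·0 − 1 = -1.
Assume t(k) = k^3 + 3k^2 + 2k − 1.
Then t(k+1) = t(k) + (3k^2 + 9k + 6) = (k^3 + 3k^2 + 2k − 1) + (3k^2 + 9k + 6) = k^3 + 6k^2 + 11k + 5,
and (k+1)^3 + 3·(k+1)^2 + 2·(k+1) − 1 = k^3 + 6k^2 + 11k + 5.
By induction, t(n) = n^3 + 3n^2 + 2n − 1 for all n ≥ 0.

t(n) = n^3 + 3n^2 + 2n − 1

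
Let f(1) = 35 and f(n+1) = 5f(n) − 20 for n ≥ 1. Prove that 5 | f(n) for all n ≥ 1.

Base case: f(1) = 35 = 5·7, so 5 | f(1).
Assume 5 | f(m), so f(m) = 5t for some integer t.
Then f(m+1) = 5f(m) − 20 = 5·(5t) − 20 = 5(5t − 4), so 5 | f(m+1).
So the property holds for m+1, and by induction 5 | f(n) for all n ≥ 1.

5 | f(n)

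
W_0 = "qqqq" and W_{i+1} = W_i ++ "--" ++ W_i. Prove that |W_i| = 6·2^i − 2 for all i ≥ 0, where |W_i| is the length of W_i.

Base case: |W_0| = 4, and 6·2^0 − 2 = 4.
Assume |W_m| = 6·2^m − 2.
Then |W_{m+1}| = |W_m| + 2 + |W_m| = 2|W_m| + 2 = 2(6·2^m − 2) + 2 = 6·2^{m+1} − 4 + 2 = 6·2^{m+1} − 2.
By induction, |W_i| = 6·2^i − 2 for all i ≥ 0.

|W_i| = 6·2^i − 2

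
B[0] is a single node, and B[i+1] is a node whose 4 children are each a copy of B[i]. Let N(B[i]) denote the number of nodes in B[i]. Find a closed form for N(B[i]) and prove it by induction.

Claim: N(B[i]) = (4^{i+1} − 1)/3.

Base case: N(B[0]) = 1, and (4^{0+1} − 1)/3 = 1.
Assume N(B[k]) = (4^{k+1} − 1)/3.
Then N(B[k+1]) = 1 + 4N(B[k]) = 1 + 4·(4^{k+1} − 1)/3 = 1 + (4^{k+2} − 4)/3 = (3 + 4^{k+2} − 4)/3 = (4^{k+2} − 1)/3.
Hence N(B[i]) = (4^{i+1} − 1)/3 for every i ≥ 0, by induction.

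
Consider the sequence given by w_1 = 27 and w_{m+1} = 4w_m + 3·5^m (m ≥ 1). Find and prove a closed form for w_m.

Claim: w_m = 3·4^m + 3·5^m.

Base case: w_1 = 27, and 3·4^1 + 3·5^1 = 12 + 15 = 27.
Assume w_r = 3·4^r + 3·5^r for some r ≥ 1.
Then w_{r+1} = 4w_r + 3·5^r = 4·(3·4^r + 3·5^r) + 3·5^r = 3·4^{r+1} + 12·5^r + 3·5^r = 3·4^{r+1} + 15·5^r = 3·4^{r+1} + 3·5^{r+1}.
Hence w_m = 3·4^m + 3·5^m for every m ≥ 1, by induction.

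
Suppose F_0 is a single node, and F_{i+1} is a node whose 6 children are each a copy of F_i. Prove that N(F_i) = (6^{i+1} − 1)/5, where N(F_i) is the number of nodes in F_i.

Base case: N(F_0) = 1, and (6^{0+1} − 1)/5 = 1.
Assume N(F_m) = (6^{m+1} − 1)/5.
Then N(F_{m+1}) = 1 + 6N(F_m) = 1 + 6·(6^{m+1} − 1)/5 = 1 + (6^{m+2} − 6)/5 = (5 + 6^{m+2} − 6)/5 = (6^{m+2} − 1)/5.
By induction, N(F_i) = (6^{i+1} − 1)/5 for all i ≥ 0.

N(F_i) = (6^{i+1} − 1)/5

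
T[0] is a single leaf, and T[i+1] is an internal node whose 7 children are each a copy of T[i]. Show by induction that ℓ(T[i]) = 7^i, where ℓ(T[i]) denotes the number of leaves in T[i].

Base case: ℓ(T[0]) = 1, and 7^0 = 1.
Assume ℓ(T[j]) = 7^j.
Then ℓ(T[j+1]) = 7·ℓ(T[j]) = 7·7^j = 7^{j+1}.
Hence ℓ(T[i]) = 7^i for every i ≥ 0, by induction.

ℓ(T[i]) = 7^i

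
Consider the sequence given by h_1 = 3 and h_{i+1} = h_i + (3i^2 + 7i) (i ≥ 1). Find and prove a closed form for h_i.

Claim: h_i = i^3 + 2i^2 − 3i + 3.

Base case: h_1 = 3, and 1^3 + 2·1^2 − 3·1 + 3 = 3.
Assume h_j = j^3 + 2j^2 − 3j + 3.
Then h_{j+1} = h_j + (3j^2 + 7j) = (j^3 + 2j^2 − 3j + 3) + (3j^2 + 7j) = j^3 + 5j^2 + 4j + 3,
and (j+1)^3 + 2·(j+1)^2 − 3·(j+1) + 3 = j^3 + 5j^2 + 4j + 3.
This completes the inductive step, so h_i = i^3 + 2i^2 − 3i + 3 for all i ≥ 1.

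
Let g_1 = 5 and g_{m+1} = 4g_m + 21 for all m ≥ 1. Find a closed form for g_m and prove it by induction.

Claim: g_m = 3·4^m − 7.

Base case: g_1 = 5, and 3·4^1 − 7 = 12 − 7 = 5.
Assume g_r = 3·4^r − 7 for some r ≥ 1.
Then g_{r+1} = 4g_r + 21 = 4·(3·4^r − 7) + 21 = 12·4^r − 28 + 21 = 3·4^{r+1} − 7.
Hence g_m = 3·4^m − 7 for every m ≥ 1, by induction.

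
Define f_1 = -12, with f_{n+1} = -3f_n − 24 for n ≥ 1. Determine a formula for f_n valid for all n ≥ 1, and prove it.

Claim: f_n = 2·(-3)^n − 6.

Base case: f_1 = -12, and 2·(-3)^1 − 6 = -6 − 6 = -12.
Assume f_m = 2·(-3)^m − 6 for some m ≥ 1.
Then f_{m+1} = -3f_m − 24 = -3·(2·(-3)^m − 6) − 24 = -6·(-3)^m + 18 − 24 = 2·(-3)^{m+1} − 6.
Hence f_n = 2·(-3)^n − 6 for every n ≥ 1, by induction.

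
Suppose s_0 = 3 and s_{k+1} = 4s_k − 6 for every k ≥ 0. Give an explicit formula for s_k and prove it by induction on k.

Claim: s_k = 4^k + 2.

Base case: s_0 = 3, and 4^0 + 2 = 1 + 2 = 3.
Assume s_m = 4^m + 2 for some m ≥ 0.
Then s_{m+1} = 4s_m − 6 = 4·(4^m + 2) − 6 = 4^{m+1} + 8 − 6 = 4^{m+1} + 2.
So the formula holds for m+1, and by induction s_k = 4^k + 2 for all k ≥ 0.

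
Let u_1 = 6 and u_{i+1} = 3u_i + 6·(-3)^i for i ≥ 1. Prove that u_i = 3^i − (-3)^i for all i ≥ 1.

Base case: u_1 = 6, and 3^1 − (-3)^1 = 3 + 3 = 6.
Assume u_m = 3^m − (-3)^m for some m ≥ 1.
Then u_{m+1} = 3u_m + 6·(-3)^m = 3·(3^m − (-3)^m) + 6·(-3)^m = 3^{m+1} − 3·(-3)^m + 6·(-3)^m = 3^{m+1} + 3·(-3)^m = 3^{m+1} − (-3)^{m+1}.
By induction, u_i = 3^i − (-3)^i for all i ≥ 1.

u_i = 3^i − (-3)^i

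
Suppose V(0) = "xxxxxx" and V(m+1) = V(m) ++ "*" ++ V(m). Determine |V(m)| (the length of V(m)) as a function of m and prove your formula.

Claim: |V(m)| = 7·2^m − 1.

Base case: |V(0)| = 6, and 7·2^0 − 1 = 6.
Assume |V(j)| = 7·2^j − 1.
Then |V(j+1)| = |V(j)| + 1 + |V(j)| = 2|V(j)| + 1 = 2(7·2^j − 1) + 1 = 7·2^{j+1} − 2 + 1 = 7·2^{j+1} − 1.
Hence |V(m)| = 7·2^m − 1 for every m ≥ 0, by induction.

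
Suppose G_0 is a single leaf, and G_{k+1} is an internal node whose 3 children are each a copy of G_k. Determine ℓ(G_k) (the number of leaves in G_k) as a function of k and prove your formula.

Claim: ℓ(G_k) = 3^k.

Base case: ℓ(G_0) = 1, and 3^0 = 1.
Assume ℓ(G_m) = 3^m.
Then ℓ(G_{m+1}) = 3·ℓ(G_m) = 3·3^m = 3^{m+1}.
Hence ℓ(G_k) = 3^k for every k ≥ 0, by induction.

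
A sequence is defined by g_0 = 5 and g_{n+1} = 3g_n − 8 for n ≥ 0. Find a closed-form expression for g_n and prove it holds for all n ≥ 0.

Claim: g_n = 3^n + 4.

Base case: g_0 = 5, and 3^0 + 4 = 1 + 4 = 5.
Assume g_r = 3^r + 4 for some r ≥ 0.
Then g_{r+1} = 3g_r − 8 = 3·(3^r + 4) − 8 = 3^{r+1} + 12 − 8 = 3^{r+1} + 4.
This completes the inductive step, so g_n = 3^n + 4 for all n ≥ 0.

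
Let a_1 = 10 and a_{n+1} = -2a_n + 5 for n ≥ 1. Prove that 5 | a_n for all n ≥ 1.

Base case: a_1 = 10 = 5·2, so 5 | a_1.
Assume 5 | a_k, so a_k = 5t for some integer t.
Then a_{k+1} = -2a_k + 5 = -2·(5t) + 5 = 5(-2t + 1), so 5 | a_{k+1}.
So the property holds for k+1, and by induction 5 | a_n for all n ≥ 1.

5 | a_n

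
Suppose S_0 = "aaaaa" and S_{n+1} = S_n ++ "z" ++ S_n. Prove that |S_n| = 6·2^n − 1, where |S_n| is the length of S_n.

Base case: |S_0| = 5, and 6·2^0 − 1 = 5.
Assume |S_j| = 6·2^j − 1.
Then |S_{j+1}| = |S_j| + 1 + |S_j| = 2|S_j| + 1 = 2(6·2^j − 1) + 1 = 6·2^{j+1} − 2 + 1 = 6·2^{j+1} − 1.
This completes the inductive step, so |S_n| = 6·2^n − 1 for all n ≥ 0.

|S_n| = 6·2^n − 1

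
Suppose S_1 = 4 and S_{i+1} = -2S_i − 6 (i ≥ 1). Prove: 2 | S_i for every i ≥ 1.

Base case: S_1 = 4 = 2·2, so 2 | S_1.
Assume 2 | S_m, so S_m = 2t for some integer t.
Then S_{m+1} = -2S_m − 6 = -2·(2t) − 6 = 2(-2t − 3), so 2 | S_{m+1}.
This completes the inductive step, so 2 | S_i for all i ≥ 1.

2 | S_i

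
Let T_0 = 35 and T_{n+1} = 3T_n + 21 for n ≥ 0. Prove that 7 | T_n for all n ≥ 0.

Base case: T_0 = 35 = 7·5, so 7 | T_0.
Assume 7 | T_m, so T_m = 7t for some integer t.
Then T_{m+1} = 3T_m + 21 = 3·(7t) + 21 = 7(3t + 3), so 7 | T_{m+1}.
Hence 7 | T_n for every n ≥ 0, by induction.

7 | T_n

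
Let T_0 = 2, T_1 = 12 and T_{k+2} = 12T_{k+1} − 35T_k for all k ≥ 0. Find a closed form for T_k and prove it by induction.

Claim: T_k = 7^k + 5^k.

Base cases: T_0 = 2 and 7^0 + 5^0 = 2; T_1 = 12 and 7^1 + 5^1 = 12.
Assume T_j = 7^j + 5^j for all 0 ≤ j ≤ m, where m ≥ 1.
Then T_{m+1} = 12T_m − 35T_{m−1} = 12·(7^m + 5^m) − 35·(7^{m−1} + 5^{m−1}) = (12·7 − 35)7^{m−1} + (12·5 − 35)5^{m−1} = 49·7^{m−1} + 25·5^{m−1} = 7^{m+1} + 5^{m+1}.
This completes the inductive step, so T_k = 7^k + 5^k for all k ≥ 0.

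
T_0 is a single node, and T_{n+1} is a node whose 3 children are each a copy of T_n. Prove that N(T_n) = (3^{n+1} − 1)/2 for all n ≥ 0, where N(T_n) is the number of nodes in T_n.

Base case: N(T_0) = 1, and (3^{0+1} − 1)/2 = 1.
Assume N(T_j) = (3^{j+1} − 1)/2.
Then N(T_{j+1}) = 1 + 3N(T_j) = 1 + 3·(3^{j+1} − 1)/2 = 1 + (3^{j+2} − 3)/2 = (2 + 3^{j+2} − 3)/2 = (3^{j+2} − 1)/2.
So the formula holds for j+1, and by induction N(T_n) = (3^{n+1} − 1)/2 for all n ≥ 0.

N(T_n) = (3^{n+1} − 1)/2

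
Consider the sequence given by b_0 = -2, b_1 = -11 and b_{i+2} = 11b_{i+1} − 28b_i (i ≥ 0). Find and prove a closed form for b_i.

Claim: b_i = -7^i − 4^i.

Base cases: b_0 = -2 and -7^0 − 4^0 = -2; b_1 = -11 and -7^1 − 4^1 = -11.
Assume b_j = -7^j − 4^j for all 0 ≤ j ≤ k, where k ≥ 1.
Then b_{k+1} = 11b_k − 28b_{k−1} = 11·(-7^k − 4^k) − 28·(-7^{k−1} − 4^{k−1}) = -(11·7 − 28)7^{k−1} − (11·4 − 28)4^{k−1} = -49·7^{k−1} − 16·4^{k−1} = -7^{k+1} − 4^{k+1}.
Hence b_i = -7^i − 4^i for every i ≥ 0, by strong induction.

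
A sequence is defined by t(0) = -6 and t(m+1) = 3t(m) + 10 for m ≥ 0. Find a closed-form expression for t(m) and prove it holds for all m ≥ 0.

Claim: t(m) = -3^m − 5.

Base case: t(0) = -6, and -3^0 − 5 = -1 − 5 = -6.
Assume t(k) = -3^k − 5 for some k ≥ 0.
Then t(k+1) = 3t(k) + 10 = 3·(-3^k − 5) + 10 = -3^{k+1} − 15 + 10 = -3^{k+1} − 5.
This completes the inductive step, so t(m) = -3^m − 5 for all m ≥ 0.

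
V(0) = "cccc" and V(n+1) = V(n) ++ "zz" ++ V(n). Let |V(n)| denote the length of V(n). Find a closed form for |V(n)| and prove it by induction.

Claim: |V(n)| = 6·2^n − 2.

Base case: |V(0)| = 4, and 6·2^0 − 2 = 4.
Assume |V(r)| = 6·2^r − 2.
Then |V(r+1)| = |V(r)| + 2 + |V(r)| = 2|V(r)| + 2 = 2(6·2^r − 2) + 2 = 6·2^{r+1} − 4 + 2 = 6·2^{r+1} − 2.
So the formula holds for r+1, and by induction |V(n)| = 6·2^n − 2 for all n ≥ 0.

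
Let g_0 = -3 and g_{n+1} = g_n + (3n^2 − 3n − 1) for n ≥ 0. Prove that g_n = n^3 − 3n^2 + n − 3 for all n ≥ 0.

Base case: g_0 = -3, and 0^3 − 3·0^2 + 0 − 3 = -3.
Assume g_r = r^3 − 3r^2 + r − 3.
Then g_{r+1} = g_r + (3r^2 − 3r − 1) = (r^3 − 3r^2 + r − 3) + (3r^2 − 3r − 1) = r^3 − 2r − 4,
and (r+1)^3 − 3·(r+1)^2 + (r+1) − 3 = r^3 − 2r − 4.
Hence g_n = n^3 − 3n^2 + n − 3 for every n ≥ 0, by induction.

g_n = n^3 − 3n^2 + n − 3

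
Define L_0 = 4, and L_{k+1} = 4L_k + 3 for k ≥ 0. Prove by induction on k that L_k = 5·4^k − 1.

Base case: L_0 = 4, and 5·4^0 − 1 = 5 − 1 = 4.
Assume L_r = 5·4^r − 1 for some r ≥ 0.
Then L_{r+1} = 4L_r + 3 = 4·(5·4^r − 1) + 3 = 20·4^r − 4 + 3 = 5·4^{r+1} − 1.
By induction, L_k = 5·4^k − 1 for all k ≥ 0.

L_k = 5·4^k − 1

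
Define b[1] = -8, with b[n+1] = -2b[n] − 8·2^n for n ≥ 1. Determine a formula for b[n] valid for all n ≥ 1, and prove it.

Claim: b[n] = 2·(-2)^n − 2·2^n.

Base case: b[1] = -8, and 2·(-2)^1 − 2·2^1 = -4 − 4 = -8.
Assume b[m] = 2·(-2)^m − 2·2^m for some m ≥ 1.
Then b[m+1] = -2b[m] − 8·2^m = -2·(2·(-2)^m − 2·2^m) − 8·2^m = 2·(-2)^{m+1} + 4·2^m − 8·2^m = 2·(-2)^{m+1} − 4·2^m = 2·(-2)^{m+1} − 2·2^{m+1}.
So the formula holds for m+1, and by induction b[n] = 2·(-2)^n − 2·2^n for all n ≥ 1.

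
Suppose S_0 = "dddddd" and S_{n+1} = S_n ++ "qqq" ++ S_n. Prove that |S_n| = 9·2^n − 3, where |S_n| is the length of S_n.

Base case: |S_0| = 6, and 9·2^0 − 3 = 6.
Assume |S_j| = 9·2^j − 3.
Then |S_{j+1}| = |S_j| + 3 + |S_j| = 2|S_j| + 3 = 2(9·2^j − 3) + 3 = 9·2^{j+1} − 6 + 3 = 9·2^{j+1} − 3.
By induction, |S_n| = 9·2^n − 3 for all n ≥ 0.

|S_n| = 9·2^n − 3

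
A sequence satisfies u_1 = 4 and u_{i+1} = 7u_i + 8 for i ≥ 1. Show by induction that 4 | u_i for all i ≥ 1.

Base case: u_1 = 4 = 4·1, so 4 | u_1.
Assume 4 | u_m, so u_m = 4t for some integer t.
Then u_{m+1} = 7u_m + 8 = 7·(4t) + 8 = 4(7t + 2), so 4 | u_{m+1}.
By induction, 4 | u_i for all i ≥ 1.

4 | u_i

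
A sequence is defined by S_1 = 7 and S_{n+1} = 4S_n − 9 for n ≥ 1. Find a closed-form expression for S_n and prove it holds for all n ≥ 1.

Claim: S_n = 4^n + 3.

Base case: S_1 = 7, and 4^1 + 3 = 4 + 3 = 7.
Assume S_r = 4^r + 3 for some r ≥ 1.
Then S_{r+1} = 4S_r − 9 = 4·(4^r + 3) − 9 = 4^{r+1} + 12 − 9 = 4^{r+1} + 3.
This completes the inductive step, so S_n = 4^n + 3 for all n ≥ 1.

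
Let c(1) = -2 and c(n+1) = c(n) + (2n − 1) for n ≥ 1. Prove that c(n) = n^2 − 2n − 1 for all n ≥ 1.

Base case: c(1) = -2, and 1^2 − 2·1 − 1 = -2.
Assume c(r) = r^2 − 2r − 1.
Then c(r+1) = c(r) + (2r − 1) = (r^2 − 2r − 1) + (2r − 1) = r^2 − 2,
and (r+1)^2 − 2·(r+1) − 1 = r^2 − 2.
By induction, c(n) = n^2 − 2n − 1 for all n ≥ 1.

c(n) = n^2 − 2n − 1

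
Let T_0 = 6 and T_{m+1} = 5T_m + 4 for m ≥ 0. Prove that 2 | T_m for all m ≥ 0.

Base case: T_0 = 6 = 2·3, so 2 | T_0.
Assume 2 | T_r, so T_r = 2t for some integer t.
Then T_{r+1} = 5T_r + 4 = 5·(2t) + 4 = 2(5t + 2), so 2 | T_{r+1}.
This completes the inductive step, so 2 | T_m for all m ≥ 0.

2 | T_m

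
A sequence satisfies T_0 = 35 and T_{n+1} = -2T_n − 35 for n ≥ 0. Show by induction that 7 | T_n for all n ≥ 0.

Base case: T_0 = 35 = 7·5, so 7 | T_0.
Assume 7 | T_r, so T_r = 7t for some integer t.
Then T_{r+1} = -2T_r − 35 = -2·(7t) − 35 = 7(-2t − 5), so 7 | T_{r+1}.
This completes the inductive step, so 7 | T_n for all n ≥ 0.

7 | T_n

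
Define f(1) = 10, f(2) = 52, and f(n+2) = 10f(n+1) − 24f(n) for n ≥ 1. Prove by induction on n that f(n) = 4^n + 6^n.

Base cases: f(1) = 10 and 4^1 + 6^1 = 10; f(2) = 52 and 4^2 + 6^2 = 52.
Assume f(j) = 4^j + 6^j for all 1 ≤ j ≤ m, where m ≥ 2.
Then f(m+1) = 10f(m) − 24f(m−1) = 10·(4^m + 6^m) − 24·(4^{m−1} + 6^{m−1}) = (10·4 − 24)4^{m−1} + (10·6 − 24)6^{m−1} = 16·4^{m−1} + 36·6^{m−1} = 4^{m+1} + 6^{m+1}.
This completes the inductive step, so f(n) = 4^n + 6^n for all n ≥ 1.

f(n) = 4^n + 6^n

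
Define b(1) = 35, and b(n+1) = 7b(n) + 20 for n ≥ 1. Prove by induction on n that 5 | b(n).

Base case: b(1) = 35 = 5·7, so 5 | b(1).
Assume 5 | b(k), so b(k) = 5t for some integer t.
Then b(k+1) = 7b(k) + 20 = 7·(5t) + 20 = 5(7t + 4), so 5 | b(k+1).
So the property holds for k+1, and by induction 5 | b(n) for all n ≥ 1.

5 | b(n)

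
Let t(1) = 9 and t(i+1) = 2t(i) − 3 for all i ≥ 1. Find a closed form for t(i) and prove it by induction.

Claim: t(i) = 3·2^i + 3.

Base case: t(1) = 9, and 3·2^1 + 3 = 6 + 3 = 9.
Assume t(r) = 3·2^r + 3 for some r ≥ 1.
Then t(r+1) = 2t(r) − 3 = 2·(3·2^r + 3) − 3 = 6·2^r + 6 − 3 = 3·2^{r+1} + 3.
By induction, t(i) = 3·2^i + 3 for all i ≥ 1.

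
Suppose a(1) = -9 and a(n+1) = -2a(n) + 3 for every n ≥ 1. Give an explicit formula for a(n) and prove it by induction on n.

Claim: a(n) = 5·(-2)^n + 1.

Base case: a(1) = -9, and 5·(-2)^1 + 1 = -10 + 1 = -9.
Assume a(j) = 5·(-2)^j + 1 for some j ≥ 1.
Then a(j+1) = -2a(j) + 3 = -2·(5·(-2)^j + 1) + 3 = -10·(-2)^j − 2 + 3 = 5·(-2)^{j+1} + 1.
This completes the inductive step, so a(n) = 5·(-2)^n + 1 for all n ≥ 1.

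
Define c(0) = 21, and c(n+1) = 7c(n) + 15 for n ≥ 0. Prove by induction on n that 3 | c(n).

Base case: c(0) = 21 = 3·7, so 3 | c(0).
Assume 3 | c(k), so c(k) = 3t for some integer t.
Then c(k+1) = 7c(k) + 15 = 7·(3t) + 15 = 3(7t + 5), so 3 | c(k+1).
By induction, 3 | c(n) for all n ≥ 0.

3 | c(n)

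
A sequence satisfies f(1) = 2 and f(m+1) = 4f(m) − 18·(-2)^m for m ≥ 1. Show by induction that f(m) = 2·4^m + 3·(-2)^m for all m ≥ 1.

Base case: f(1) = 2, and 2·4^1 + 3·(-2)^1 = 8 − 6 = 2.
Assume f(j) = 2·4^j + 3·(-2)^j for some j ≥ 1.
Then f(j+1) = 4f(j) − 18·(-2)^j = 4·(2·4^j + 3·(-2)^j) − 18·(-2)^j = 2·4^{j+1} + 12·(-2)^j − 18·(-2)^j = 2·4^{j+1} − 6·(-2)^j = 2·4^{j+1} + 3·(-2)^{j+1}.
Hence f(m) = 2·4^m + 3·(-2)^m for every m ≥ 1, by induction.

f(m) = 2·4^m + 3·(-2)^m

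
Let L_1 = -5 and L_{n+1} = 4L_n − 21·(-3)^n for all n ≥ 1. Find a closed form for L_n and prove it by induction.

Claim: L_n = 4^n + 3·(-3)^n.

Base case: L_1 = -5, and 4^1 + 3·(-3)^1 = 4 − 9 = -5.
Assume L_m = 4^m + 3·(-3)^m for some m ≥ 1.
Then L_{m+1} = 4L_m − 21·(-3)^m = 4·(4^m + 3·(-3)^m) − 21·(-3)^m = 4^{m+1} + 12·(-3)^m − 21·(-3)^m = 4^{m+1} − 9·(-3)^m = 4^{m+1} + 3·(-3)^{m+1}.
Hence L_n = 4^n + 3·(-3)^n for every n ≥ 1, by induction.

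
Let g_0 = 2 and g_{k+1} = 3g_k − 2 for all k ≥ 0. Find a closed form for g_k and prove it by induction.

Claim: g_k = 3^k + 1.

Base case: g_0 = 2, and 3^0 + 1 = 1 + 1 = 2.
Assume g_m = 3^m + 1 for some m ≥ 0.
Then g_{m+1} = 3g_m − 2 = 3·(3^m + 1) − 2 = 3^{m+1} + 3 − 2 = 3^{m+1} + 1.
Hence g_k = 3^k + 1 for every k ≥ 0, by induction.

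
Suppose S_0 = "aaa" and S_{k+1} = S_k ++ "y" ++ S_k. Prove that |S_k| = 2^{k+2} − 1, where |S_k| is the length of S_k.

Base case: |S_0| = 3, and 2^{0+2} − 1 = 3.
Assume |S_j| = 2^{j+2} − 1.
Then |S_{j+1}| = |S_j| + 1 + |S_j| = 2|S_j| + 1 = 2(2^{j+2} − 1) + 1 = 2^{j+3} − 2 + 1 = 2^{j+3} − 1.
Hence |S_k| = 2^{k+2} − 1 for every k ≥ 0, by induction.

|S_k| = 2^{k+2} − 1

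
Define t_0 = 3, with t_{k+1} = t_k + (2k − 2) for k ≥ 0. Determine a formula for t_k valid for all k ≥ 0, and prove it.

Claim: t_k = k^2 − 3k + 3.

Base case: t_0 = 3, and 0^2 − 3·0 + 3 = 3.
Assume t_r = r^2 − 3r + 3.
Then t_{r+1} = t_r + (2r − 2) = (r^2 − 3r + 3) + (2r − 2) = r^2 − r + 1,
and (r+1)^2 − 3·(r+1) + 3 = r^2 − r + 1.
By induction, t_k = k^2 − 3k + 3 for all k ≥ 0.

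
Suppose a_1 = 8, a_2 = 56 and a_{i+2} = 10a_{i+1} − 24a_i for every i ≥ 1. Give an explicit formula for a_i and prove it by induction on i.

Claim: a_i = -4^i + 2·6^i.

Base cases: a_1 = 8 and -4^1 + 2·6^1 = 8; a_2 = 56 and -4^2 + 2·6^2 = 56.
Assume a_j = -4^j + 2·6^j for all 1 ≤ j ≤ r, where r ≥ 2.
Then a_{r+1} = 10a_r − 24a_{r−1} = 10·(-4^r + 2·6^r) − 24·(-4^{r−1} + 2·6^{r−1}) = -(10·4 − 24)4^{r−1} + 2·(10·6 − 24)6^{r−1} = -16·4^{r−1} + 72·6^{r−1} = -4^{r+1} + 2·6^{r+1}.
So the formula holds for r+1, and by strong induction a_i = -4^i + 2·6^i for all i ≥ 1.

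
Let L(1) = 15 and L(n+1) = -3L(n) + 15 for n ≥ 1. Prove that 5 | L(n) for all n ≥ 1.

Base case: L(1) = 15 = 5·3, so 5 | L(1).
Assume 5 | L(m), so L(m) = 5t for some integer t.
Then L(m+1) = -3L(m) + 15 = -3·(5t) + 15 = 5(-3t + 3), so 5 | L(m+1).
By induction, 5 | L(n) for all n ≥ 1.

5 | L(n)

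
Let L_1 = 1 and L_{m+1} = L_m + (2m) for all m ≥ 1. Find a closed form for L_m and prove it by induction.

Claim: L_m = m^2 − m + 1.

Base case: L_1 = 1, and 1^2 − 1 + 1 = 1.
Assume L_k = k^2 − k + 1.
Then L_{k+1} = L_k + (2k) = (k^2 − k + 1) + (2k) = k^2 + k + 1,
and (k+1)^2 − (k+1) + 1 = k^2 + k + 1.
This completes the inductive step, so L_m = m^2 − m + 1 for all m ≥ 1.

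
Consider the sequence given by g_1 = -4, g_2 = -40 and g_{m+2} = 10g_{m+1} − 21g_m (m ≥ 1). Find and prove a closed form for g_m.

Claim: g_m = -7^m + 3^m.

Base cases: g_1 = -4 and -7^1 + 3^1 = -4; g_2 = -40 and -7^2 + 3^2 = -40.
Assume g_j = -7^j + 3^j for all 1 ≤ j ≤ k, where k ≥ 2.
Then g_{k+1} = 10g_k − 21g_{k−1} = 10·(-7^k + 3^k) − 21·(-7^{k−1} + 3^{k−1}) = -(10·7 − 21)7^{k−1} + (10·3 − 21)3^{k−1} = -49·7^{k−1} + 9·3^{k−1} = -7^{k+1} + 3^{k+1}.
Hence g_m = -7^m + 3^m for every m ≥ 1, by strong induction.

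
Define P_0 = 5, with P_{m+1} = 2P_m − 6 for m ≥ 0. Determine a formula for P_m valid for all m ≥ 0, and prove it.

Claim: P_m = -2^m + 6.

Base case: P_0 = 5, and -2^0 + 6 = -1 + 6 = 5.
Assume P_k = -2^k + 6 for some k ≥ 0.
Then P_{k+1} = 2P_k − 6 = 2·(-2^k + 6) − 6 = -2^{k+1} + 12 − 6 = -2^{k+1} + 6.
Hence P_m = -2^m + 6 for every m ≥ 0, by induction.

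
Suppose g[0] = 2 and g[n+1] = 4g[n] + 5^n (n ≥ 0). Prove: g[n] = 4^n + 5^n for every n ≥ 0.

Base case: g[0] = 2, and 4^0 + 5^0 = 1 + 1 = 2.
Assume g[j] = 4^j + 5^j for some j ≥ 0.
Then g[j+1] = 4g[j] + 5^j = 4·(4^j + 5^j) + 5^j = 4^{j+1} + 4·5^j + 5^j = 4^{j+1} + 5·5^j = 4^{j+1} + 5^{j+1}.
So the formula holds for j+1, and by induction g[n] = 4^n + 5^n for all n ≥ 0.

g[n] = 4^n + 5^n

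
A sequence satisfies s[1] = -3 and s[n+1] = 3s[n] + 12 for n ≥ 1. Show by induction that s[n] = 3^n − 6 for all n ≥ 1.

Base case: s[1] = -3, and 3^1 − 6 = 3 − 6 = -3.
Assume s[m] = 3^m − 6 for some m ≥ 1.
Then s[m+1] = 3s[m] + 12 = 3·(3^m − 6) + 12 = 3^{m+1} − 18 + 12 = 3^{m+1} − 6.
By induction, s[n] = 3^n − 6 for all n ≥ 1.

s[n] = 3^n − 6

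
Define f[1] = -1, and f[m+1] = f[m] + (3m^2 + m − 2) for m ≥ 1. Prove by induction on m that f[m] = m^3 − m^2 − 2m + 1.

Base case: f[1] = -1, and 1^3 − 1^2 − 2·1 + 1 = -1.
Assume f[r] = r^3 − r^2 − 2r + 1.
Then f[r+1] = f[r] + (3r^2 + r − 2) = (r^3 − r^2 − 2r + 1) + (3r^2 + r − 2) = r^3 + 2r^2 − r − 1,
and (r+1)^3 − (r+1)^2 − 2·(r+1) + 1 = r^3 + 2r^2 − r − 1.
Hence f[m] = m^3 − m^2 − 2m + 1 for every m ≥ 1, by induction.

f[m] = m^3 − m^2 − 2m + 1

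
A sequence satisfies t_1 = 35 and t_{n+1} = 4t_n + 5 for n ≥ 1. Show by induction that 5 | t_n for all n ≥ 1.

Base case: t_1 = 35 = 5·7, so 5 | t_1.
Assume 5 | t_m, so t_m = 5s for some integer s.
Then t_{m+1} = 4t_m + 5 = 4·(5s) + 5 = 5(4s + 1), so 5 | t_{m+1}.
By induction, 5 | t_n for all n ≥ 1.

5 | t_n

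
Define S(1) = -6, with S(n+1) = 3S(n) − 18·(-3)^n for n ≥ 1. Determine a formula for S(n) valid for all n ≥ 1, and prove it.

Claim: S(n) = 3^n + 3·(-3)^n.

Base case: S(1) = -6, and 3^1 + 3·(-3)^1 = 3 − 9 = -6.
Assume S(j) = 3^j + 3·(-3)^j for some j ≥ 1.
Then S(j+1) = 3S(j) − 18·(-3)^j = 3·(3^j + 3·(-3)^j) − 18·(-3)^j = 3^{j+1} + 9·(-3)^j − 18·(-3)^j = 3^{j+1} − 9·(-3)^j = 3^{j+1} + 3·(-3)^{j+1}.
By induction, S(n) = 3^n + 3·(-3)^n for all n ≥ 1.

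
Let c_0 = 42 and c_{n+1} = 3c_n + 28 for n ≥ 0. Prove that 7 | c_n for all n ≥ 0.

Base case: c_0 = 42 = 7·6, so 7 | c_0.
Assume 7 | c_m, so c_m = 7t for some integer t.
Then c_{m+1} = 3c_m + 28 = 3·(7t) + 28 = 7(3t + 4), so 7 | c_{m+1}.
Hence 7 | c_n for every n ≥ 0, by induction.

7 | c_n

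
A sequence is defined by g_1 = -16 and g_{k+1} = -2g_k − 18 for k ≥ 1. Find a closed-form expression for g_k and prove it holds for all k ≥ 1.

Claim: g_k = 5·(-2)^k − 6.

Base case: g_1 = -16, and 5·(-2)^1 − 6 = -10 − 6 = -16.
Assume g_m = 5·(-2)^m − 6 for some m ≥ 1.
Then g_{m+1} = -2g_m − 18 = -2·(5·(-2)^m − 6) − 18 = -10·(-2)^m + 12 − 18 = 5·(-2)^{m+1} − 6.
By induction, g_k = 5·(-2)^k − 6 for all k ≥ 1.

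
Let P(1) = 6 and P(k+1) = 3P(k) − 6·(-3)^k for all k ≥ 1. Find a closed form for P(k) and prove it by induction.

Claim: P(k) = 3·3^k + (-3)^k.

Base case: P(1) = 6, and 3·3^1 + (-3)^1 = 9 − 3 = 6.
Assume P(r) = 3·3^r + (-3)^r for some r ≥ 1.
Then P(r+1) = 3P(r) − 6·(-3)^r = 3·(3·3^r + (-3)^r) − 6·(-3)^r = 3·3^{r+1} + 3·(-3)^r − 6·(-3)^r = 3·3^{r+1} − 3·(-3)^r = 3·3^{r+1} + (-3)^{r+1}.
By induction, P(k) = 3·3^k + (-3)^k for all k ≥ 1.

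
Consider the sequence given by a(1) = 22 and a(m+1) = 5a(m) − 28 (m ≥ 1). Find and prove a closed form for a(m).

Claim: a(m) = 3·5^m + 7.

Base case: a(1) = 22, and 3·5^1 + 7 = 15 + 7 = 22.
Assume a(r) = 3·5^r + 7 for some r ≥ 1.
Then a(r+1) = 5a(r) − 28 = 5·(3·5^r + 7) − 28 = 15·5^r + 35 − 28 = 3·5^{r+1} + 7.
So the formula holds for r+1, and by induction a(m) = 3·5^m + 7 for all m ≥ 1.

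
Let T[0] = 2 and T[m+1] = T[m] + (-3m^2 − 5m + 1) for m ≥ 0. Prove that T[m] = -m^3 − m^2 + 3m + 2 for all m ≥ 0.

Base case: T[0] = 2, and -0^3 − 0^2 + 3·0 + 2 = 2.
Assume T[r] = -r^3 − r^2 + 3r + 2.
Then T[r+1] = T[r] + (-3r^2 − 5r + 1) = (-r^3 − r^2 + 3r + 2) + (-3r^2 − 5r + 1) = -r^3 − 4r^2 − 2r + 3,
and -(r+1)^3 − (r+1)^2 + 3·(r+1) + 2 = -r^3 − 4r^2 − 2r + 3.
This completes the inductive step, so T[m] = -m^3 − m^2 + 3m + 2 for all m ≥ 0.

T[m] = -m^3 − m^2 + 3m + 2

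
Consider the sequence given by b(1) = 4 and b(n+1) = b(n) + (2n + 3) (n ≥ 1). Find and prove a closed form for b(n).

Claim: b(n) = n^2 + 2n + 1.

Base case: b(1) = 4, and 1^2 + 2·1 + 1 = 4.
Assume b(k) = k^2 + 2k + 1.
Then b(k+1) = b(k) + (2k + 3) = (k^2 + 2k + 1) + (2k + 3) = k^2 + 4k + 4,
and (k+1)^2 + 2·(k+1) + 1 = k^2 + 4k + 4.
By induction, b(n) = n^2 + 2n + 1 for all n ≥ 1.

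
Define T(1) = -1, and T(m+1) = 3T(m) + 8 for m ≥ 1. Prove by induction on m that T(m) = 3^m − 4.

Base case: T(1) = -1, and 3^1 − 4 = 3 − 4 = -1.
Assume T(j) = 3^j − 4 for some j ≥ 1.
Then T(j+1) = 3T(j) + 8 = 3·(3^j − 4) + 8 = 3^{j+1} − 12 + 8 = 3^{j+1} − 4.
So the formula holds for j+1, and by induction T(m) = 3^m − 4 for all m ≥ 1.

T(m) = 3^m − 4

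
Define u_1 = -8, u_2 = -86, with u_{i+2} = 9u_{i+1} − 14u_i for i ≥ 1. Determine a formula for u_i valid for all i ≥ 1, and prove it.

Claim: u_i = 3·2^i − 2·7^i.

Base cases: u_1 = -8 and 3·2^1 − 2·7^1 = -8; u_2 = -86 and 3·2^2 − 2·7^2 = -86.
Assume u_j = 3·2^j − 2·7^j for all 1 ≤ j ≤ k, where k ≥ 2.
Then u_{k+1} = 9u_k − 14u_{k−1} = 9·(3·2^k − 2·7^k) − 14·(3·2^{k−1} − 2·7^{k−1}) = 3·(9·2 − 14)2^{k−1} − 2·(9·7 − 14)7^{k−1} = 12·2^{k−1} − 98·7^{k−1} = 3·2^{k+1} − 2·7^{k+1}.
Hence u_i = 3·2^i − 2·7^i for every i ≥ 1, by strong induction.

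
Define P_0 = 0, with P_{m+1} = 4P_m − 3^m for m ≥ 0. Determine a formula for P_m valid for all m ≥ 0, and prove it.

Claim: P_m = -4^m + 3^m.

Base case: P_0 = 0, and -4^0 + 3^0 = -1 + 1 = 0.
Assume P_k = -4^k + 3^k for some k ≥ 0.
Then P_{k+1} = 4P_k − 3^k = 4·(-4^k + 3^k) − 3^k = -4^{k+1} + 4·3^k − 3^k = -4^{k+1} + 3·3^k = -4^{k+1} + 3^{k+1}.
So the formula holds for k+1, and by induction P_m = -4^m + 3^m for all m ≥ 0.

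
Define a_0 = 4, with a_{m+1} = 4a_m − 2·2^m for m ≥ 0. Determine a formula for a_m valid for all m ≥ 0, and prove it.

Claim: a_m = 3·4^m + 2^m.

Base case: a_0 = 4, and 3·4^0 + 2^0 = 3 + 1 = 4.
Assume a_r = 3·4^r + 2^r for some r ≥ 0.
Then a_{r+1} = 4a_r − 2·2^r = 4·(3·4^r + 2^r) − 2·2^r = 3·4^{r+1} + 4·2^r − 2·2^r = 3·4^{r+1} + 2·2^r = 3·4^{r+1} + 2^{r+1}.
So the formula holds for r+1, and by induction a_m = 3·4^m + 2^m for all m ≥ 0.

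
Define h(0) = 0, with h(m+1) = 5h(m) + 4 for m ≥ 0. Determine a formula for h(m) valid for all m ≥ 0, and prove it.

Claim: h(m) = 5^m − 1.

Base case: h(0) = 0, and 5^0 − 1 = 1 − 1 = 0.
Assume h(r) = 5^r − 1 for some r ≥ 0.
Then h(r+1) = 5h(r) + 4 = 5·(5^r − 1) + 4 = 5^{r+1} − 5 + 4 = 5^{r+1} − 1.
Hence h(m) = 5^m − 1 for every m ≥ 0, by induction.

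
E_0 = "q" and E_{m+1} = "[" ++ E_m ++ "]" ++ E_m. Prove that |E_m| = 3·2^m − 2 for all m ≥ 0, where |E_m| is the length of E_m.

Base case: |E_0| = 1, and 3·2^0 − 2 = 1.
Assume |E_r| = 3·2^r − 2.
Then |E_{r+1}| = 1 + |E_r| + 1 + |E_r| = 2|E_r| + 2 = 2(3·2^r − 2) + 2 = 3·2^{r+1} − 4 + 2 = 3·2^{r+1} − 2.
This completes the inductive step, so |E_m| = 3·2^m − 2 for all m ≥ 0.

|E_m| = 3·2^m − 2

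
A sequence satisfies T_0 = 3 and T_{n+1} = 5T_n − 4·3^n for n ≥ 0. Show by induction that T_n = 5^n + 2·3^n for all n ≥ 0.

Base case: T_0 = 3, and 5^0 + 2·3^0 = 1 + 2 = 3.
Assume T_m = 5^m + 2·3^m for some m ≥ 0.
Then T_{m+1} = 5T_m − 4·3^m = 5·(5^m + 2·3^m) − 4·3^m = 5^{m+1} + 10·3^m − 4·3^m = 5^{m+1} + 6·3^m = 5^{m+1} + 2·3^{m+1}.
By induction, T_n = 5^n + 2·3^n for all n ≥ 0.

T_n = 5^n + 2·3^n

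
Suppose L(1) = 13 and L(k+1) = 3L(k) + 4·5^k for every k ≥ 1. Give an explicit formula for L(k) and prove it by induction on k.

Claim: L(k) = 3^k + 2·5^k.

Base case: L(1) = 13, and 3^1 + 2·5^1 = 3 + 10 = 13.
Assume L(j) = 3^j + 2·5^j for some j ≥ 1.
Then L(j+1) = 3L(j) + 4·5^j = 3·(3^j + 2·5^j) + 4·5^j = 3^{j+1} + 6·5^j + 4·5^j = 3^{j+1} + 10·5^j = 3^{j+1} + 2·5^{j+1}.
So the formula holds for j+1, and by induction L(k) = 3^k + 2·5^k for all k ≥ 1.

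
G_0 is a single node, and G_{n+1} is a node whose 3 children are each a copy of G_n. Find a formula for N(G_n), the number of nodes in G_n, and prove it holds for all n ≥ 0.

Claim: N(G_n) = (3^{n+1} − 1)/2.

Base case: N(G_0) = 1, and (3^{0+1} − 1)/2 = 1.
Assume N(G_k) = (3^{k+1} − 1)/2.
Then N(G_{k+1}) = 1 + 3N(G_k) = 1 + 3·(3^{k+1} − 1)/2 = 1 + (3^{k+2} − 3)/2 = (2 + 3^{k+2} − 3)/2 = (3^{k+2} − 1)/2.
By induction, N(G_n) = (3^{n+1} − 1)/2 for all n ≥ 0.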